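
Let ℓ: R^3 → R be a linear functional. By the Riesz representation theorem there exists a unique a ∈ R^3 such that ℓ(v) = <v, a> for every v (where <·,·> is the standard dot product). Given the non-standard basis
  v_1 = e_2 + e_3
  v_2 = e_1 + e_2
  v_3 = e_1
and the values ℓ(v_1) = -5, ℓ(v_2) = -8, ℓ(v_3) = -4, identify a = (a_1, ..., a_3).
a = (-4, -4, -1)

Write a = (a_1, ..., a_3) in the standard basis. For each basis vector v_i, ℓ(v_i) = <v_i, a> is a linear equation in the a_j's. Collect the n equations into a matrix system V a = ℓ, where row i of V is v_i (expressed in the standard basis). Since V is invertible (lower-triangular with 1s on the diagonal, up to permutation), solve by back-substitution:
  V =
[[0, 1, 1],
 [1, 1, 0],
 [1, 0, 0]]
  V a = (-5, -8, -4)
Solving gives a = (-4, -4, -1).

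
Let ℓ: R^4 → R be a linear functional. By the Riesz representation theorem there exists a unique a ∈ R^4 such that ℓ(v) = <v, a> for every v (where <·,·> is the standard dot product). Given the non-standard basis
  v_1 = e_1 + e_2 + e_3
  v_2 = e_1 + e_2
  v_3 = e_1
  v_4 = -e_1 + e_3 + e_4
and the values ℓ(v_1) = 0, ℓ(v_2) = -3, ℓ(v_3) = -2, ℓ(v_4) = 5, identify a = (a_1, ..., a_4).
a = (-2, -1, 3, 0)

Write a = (a_1, ..., a_4) in the standard basis. For each basis vector v_i, ℓ(v_i) = <v_i, a> is a linear equation in the a_j's. Collect the n equations into a matrix system V a = ℓ, where row i of V is v_i (expressed in the standard basis). Since V is invertible (lower-triangular with 1s on the diagonal, up to permutation), solve by back-substitution:
  V =
[[1, 1, 1, 0],
 [1, 1, 0, 0],
 [1, 0, 0, 0],
 [-1, 0, 1, 1]]
  V a = (0, -3, -2, 5)
Solving gives a = (-2, -1, 3, 0).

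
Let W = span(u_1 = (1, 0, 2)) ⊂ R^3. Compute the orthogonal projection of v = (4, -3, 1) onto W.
proj_W(v) = (6/5, 0, 12/5)

Set up U = [u_1 | ... | u_1] ∈ R^(3×1). The projector onto W = col(U) is P = U (U^T U)^(-1) U^T.
Compute U^T U =
  [5],
and U^T v = (6).
Solve U^T U · c = U^T v for the coefficients: c = (6/5). The projection is proj_W(v) = U c.
Check: (v - proj_W(v)) · u_1 = 0  (should be 0).
Result: proj_W(v) = (6/5, 0, 12/5).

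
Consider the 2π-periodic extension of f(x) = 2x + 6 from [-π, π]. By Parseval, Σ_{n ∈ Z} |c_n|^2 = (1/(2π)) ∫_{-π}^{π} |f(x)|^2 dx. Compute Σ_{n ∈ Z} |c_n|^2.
Σ |c_n|^2 = 4π^2/3 + 36

Expand and integrate term by term over [-π, π]:
  ∫ (2x)^2 dx = 4·(2π^3/3); ∫ 2·2·(6)·x dx = 0 (odd integrand); ∫ 6^2 dx = 36·2π.
So (1/(2π)) ∫_{-π}^{π} (2x + 6)^2 dx = 4π^2/3 + 36 = 4π^2/3 + 36.
Parseval ⇒ Σ |c_n|^2 = 4π^2/3 + 36.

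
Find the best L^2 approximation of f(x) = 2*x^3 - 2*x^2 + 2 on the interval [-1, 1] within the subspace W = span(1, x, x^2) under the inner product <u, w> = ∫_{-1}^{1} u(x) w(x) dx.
g(x) = -2*x^2 + 6*x/5 + 2

The best approximation g ∈ W is the orthogonal projection of f onto W. Writing g = a_0 + a_1 x + a_2 x^2, the coefficients solve the normal equations G · a = b where
  G_{ij} = <φ_i, φ_j> and b_i = <f, φ_i>, with φ_0 = 1, φ_1 = x, φ_2 = x^2.
G =
  [2, 0, 2/3]
  [0, 2/3, 0]
  [2/3, 0, 2/5],
b = (8/3, 4/5, 8/15).
Solving gives a_0 = 2, a_1 = 6/5, a_2 = -2, so
  g(x) = -2*x^2 + 6*x/5 + 2.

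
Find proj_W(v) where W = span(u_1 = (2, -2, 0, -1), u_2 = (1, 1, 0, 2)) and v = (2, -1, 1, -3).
proj_W(v) = (61/50, -23/10, 0, -49/25)

Set up U = [u_1 | ... | u_2] ∈ R^(4×2). The projector onto W = col(U) is P = U (U^T U)^(-1) U^T.
Compute U^T U =
  [9, -2]
  [-2, 6],
and U^T v = (9, -5).
Solve U^T U · c = U^T v for the coefficients: c = (22/25, -27/50). The projection is proj_W(v) = U c.
Check: (v - proj_W(v)) · u_1 = 0  (should be 0).
Check: (v - proj_W(v)) · u_2 = 0  (should be 0).
Result: proj_W(v) = (61/50, -23/10, 0, -49/25).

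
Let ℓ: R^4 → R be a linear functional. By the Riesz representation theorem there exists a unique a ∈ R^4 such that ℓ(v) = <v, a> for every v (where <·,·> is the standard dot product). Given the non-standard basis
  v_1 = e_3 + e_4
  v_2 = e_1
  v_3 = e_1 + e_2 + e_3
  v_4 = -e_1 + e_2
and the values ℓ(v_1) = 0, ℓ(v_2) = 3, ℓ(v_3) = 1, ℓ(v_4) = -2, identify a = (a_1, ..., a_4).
a = (3, 1, -3, 3)

Write a = (a_1, ..., a_4) in the standard basis. For each basis vector v_i, ℓ(v_i) = <v_i, a> is a linear equation in the a_j's. Collect the n equations into a matrix system V a = ℓ, where row i of V is v_i (expressed in the standard basis). Since V is invertible (lower-triangular with 1s on the diagonal, up to permutation), solve by back-substitution:
  V =
[[0, 0, 1, 1],
 [1, 0, 0, 0],
 [1, 1, 1, 0],
 [-1, 1, 0, 0]]
  V a = (0, 3, 1, -2)
Solving gives a = (3, 1, -3, 3).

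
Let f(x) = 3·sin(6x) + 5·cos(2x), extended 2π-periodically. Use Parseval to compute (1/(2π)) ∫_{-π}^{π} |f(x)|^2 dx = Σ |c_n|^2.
Σ |c_n|^2 = 17

Expand |f|^2 and use orthogonality of {sin(nx), cos(mx)} on [-π, π]:
  ∫_{-π}^{π} sin(nx)^2 dx = π, ∫ cos(mx)^2 dx = π, and cross terms integrate to 0.
So ∫_{-π}^{π} f(x)^2 dx = 3^2 · π + 5^2 · π = (9 + 25)π.
Divide by 2π: (9 + 25)/2 = 17.
By Parseval, this equals Σ |c_n|^2.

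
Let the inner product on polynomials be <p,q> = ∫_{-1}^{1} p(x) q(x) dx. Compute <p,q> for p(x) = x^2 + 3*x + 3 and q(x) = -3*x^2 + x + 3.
<p,q> = 74/5

Expand the product: p(x)·q(x) = -3*x^4 - 8*x^3 - 3*x^2 + 12*x + 9.
∫_{-1}^{1} of each monomial x^k gives [2/(k+1) if k even, 0 if k odd]. Integrating term-by-term (or equivalently evaluating the antiderivative F(x) = -3*x^5/5 - 2*x^4 - x^3 + 6*x^2 + 9*x at the endpoints):
  F(1) − F(−1) = 57/5 − (-17/5) = 74/5.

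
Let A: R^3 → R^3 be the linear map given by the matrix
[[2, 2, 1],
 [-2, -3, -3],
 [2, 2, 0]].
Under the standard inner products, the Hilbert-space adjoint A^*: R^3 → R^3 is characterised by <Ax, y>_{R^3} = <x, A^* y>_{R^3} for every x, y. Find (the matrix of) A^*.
A^* = A^T =
[[2, -2, 2],
 [2, -3, 2],
 [1, -3, 0]]

For real matrices with standard dot products, the defining identity <Ax, y> = <x, A^* y> gives (Ax)^T y = x^T (A^*) y, i.e. x^T A^T y = x^T (A^*) y. Since this holds for all x, y, we must have A^* = A^T. Therefore
A^* =
[[2, -2, 2],
 [2, -3, 2],
 [1, -3, 0]].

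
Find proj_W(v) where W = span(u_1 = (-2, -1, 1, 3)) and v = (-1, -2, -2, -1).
proj_W(v) = (2/15, 1/15, -1/15, -1/5)

Set up U = [u_1 | ... | u_1] ∈ R^(4×1). The projector onto W = col(U) is P = U (U^T U)^(-1) U^T.
Compute U^T U =
  [15],
and U^T v = (-1).
Solve U^T U · c = U^T v for the coefficients: c = (-1/15). The projection is proj_W(v) = U c.
Check: (v - proj_W(v)) · u_1 = 0  (should be 0).
Result: proj_W(v) = (2/15, 1/15, -1/15, -1/5).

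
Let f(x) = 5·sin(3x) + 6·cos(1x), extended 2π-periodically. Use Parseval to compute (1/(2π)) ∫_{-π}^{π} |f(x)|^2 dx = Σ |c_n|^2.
Σ |c_n|^2 = 61/2

Expand |f|^2 and use orthogonality of {sin(nx), cos(mx)} on [-π, π]:
  ∫_{-π}^{π} sin(nx)^2 dx = π, ∫ cos(mx)^2 dx = π, and cross terms integrate to 0.
So ∫_{-π}^{π} f(x)^2 dx = 5^2 · π + 6^2 · π = (25 + 36)π.
Divide by 2π: (25 + 36)/2 = 61/2.
By Parseval, this equals Σ |c_n|^2.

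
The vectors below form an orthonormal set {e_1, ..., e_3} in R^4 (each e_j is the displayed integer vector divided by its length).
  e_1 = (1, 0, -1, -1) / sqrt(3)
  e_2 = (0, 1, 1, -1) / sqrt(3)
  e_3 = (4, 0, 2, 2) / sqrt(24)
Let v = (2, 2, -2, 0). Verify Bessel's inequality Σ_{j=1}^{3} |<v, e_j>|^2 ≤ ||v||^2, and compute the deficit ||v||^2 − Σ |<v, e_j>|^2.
Σ |<v, e_j>|^2 = 6; ||v||^2 = 12; deficit = 6

Write each e_j = u_j / sqrt(<u_j, u_j>) where u_j is the displayed integer vector. Then <v, e_j> = <v, u_j> / sqrt(<u_j, u_j>), so |<v, e_j>|^2 = <v, u_j>^2 / <u_j, u_j>.
Coefficients: <v, e_1> = 4/sqrt(3), <v, e_2> = 0/sqrt(3), <v, e_3> = 4/sqrt(24).
Square and sum: Σ |<v, e_j>|^2 = 6.
Compute ||v||^2 = v·v = 12.
Deficit = 12 − 6 = 6 ≥ 0, confirming Bessel's inequality. (The deficit equals ||v − Σ <v,e_j> e_j||^2, the squared distance from v to span{e_j}.)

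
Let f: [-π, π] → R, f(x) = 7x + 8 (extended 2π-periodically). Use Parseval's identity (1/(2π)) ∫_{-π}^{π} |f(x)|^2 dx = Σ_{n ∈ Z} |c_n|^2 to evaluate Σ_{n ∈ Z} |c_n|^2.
Σ |c_n|^2 = 49π^2/3 + 64

Expand and integrate term by term over [-π, π]:
  ∫ (7x)^2 dx = 49·(2π^3/3); ∫ 2·7·(8)·x dx = 0 (odd integrand); ∫ 8^2 dx = 64·2π.
So (1/(2π)) ∫_{-π}^{π} (7x + 8)^2 dx = 49π^2/3 + 64 = 49π^2/3 + 64.
Parseval ⇒ Σ |c_n|^2 = 49π^2/3 + 64.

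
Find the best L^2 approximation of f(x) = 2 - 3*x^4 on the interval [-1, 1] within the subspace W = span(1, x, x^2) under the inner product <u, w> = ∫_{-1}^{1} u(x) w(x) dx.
g(x) = 79/35 - 18*x^2/7

The best approximation g ∈ W is the orthogonal projection of f onto W. Writing g = a_0 + a_1 x + a_2 x^2, the coefficients solve the normal equations G · a = b where
  G_{ij} = <φ_i, φ_j> and b_i = <f, φ_i>, with φ_0 = 1, φ_1 = x, φ_2 = x^2.
G =
  [2, 0, 2/3]
  [0, 2/3, 0]
  [2/3, 0, 2/5],
b = (14/5, 0, 10/21).
Solving gives a_0 = 79/35, a_1 = 0, a_2 = -18/7, so
  g(x) = 79/35 - 18*x^2/7.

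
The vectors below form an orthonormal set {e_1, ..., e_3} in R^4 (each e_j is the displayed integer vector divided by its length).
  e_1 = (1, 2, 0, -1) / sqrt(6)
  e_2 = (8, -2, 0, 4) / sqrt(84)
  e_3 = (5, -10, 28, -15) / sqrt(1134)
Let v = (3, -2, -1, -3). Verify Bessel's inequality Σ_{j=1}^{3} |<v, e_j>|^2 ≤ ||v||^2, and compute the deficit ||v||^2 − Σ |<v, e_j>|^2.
Σ |<v, e_j>|^2 = 494/81; ||v||^2 = 23; deficit = 1369/81

Write each e_j = u_j / sqrt(<u_j, u_j>) where u_j is the displayed integer vector. Then <v, e_j> = <v, u_j> / sqrt(<u_j, u_j>), so |<v, e_j>|^2 = <v, u_j>^2 / <u_j, u_j>.
Coefficients: <v, e_1> = 2/sqrt(6), <v, e_2> = 16/sqrt(84), <v, e_3> = 52/sqrt(1134).
Square and sum: Σ |<v, e_j>|^2 = 494/81.
Compute ||v||^2 = v·v = 23.
Deficit = 23 − 494/81 = 1369/81 ≥ 0, confirming Bessel's inequality. (The deficit equals ||v − Σ <v,e_j> e_j||^2, the squared distance from v to span{e_j}.)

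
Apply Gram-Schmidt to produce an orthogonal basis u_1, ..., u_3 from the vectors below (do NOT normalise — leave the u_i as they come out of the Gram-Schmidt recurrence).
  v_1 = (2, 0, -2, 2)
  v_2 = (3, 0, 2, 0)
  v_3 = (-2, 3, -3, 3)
Orthogonal basis:
  u_1 = (2, 0, -2, 2)
  u_2 = (8/3, 0, 7/3, -1/3)
  u_3 = (-10/19, 3, 15/19, 25/19)

Apply the Gram-Schmidt recurrence
  u_1 = v_1
  u_i = v_i − Σ_{j<i} ((v_i · u_j) / (u_j · u_j)) · u_j.

Step by step this gives:
  u_1 = (2, 0, -2, 2)
  u_2 = (8/3, 0, 7/3, -1/3)
  u_3 = (-10/19, 3, 15/19, 25/19)

Orthogonality check:
  u_2 · u_1 = 0 (should be 0)
  u_3 · u_1 = 0 (should be 0)
  u_3 · u_2 = 0 (should be 0)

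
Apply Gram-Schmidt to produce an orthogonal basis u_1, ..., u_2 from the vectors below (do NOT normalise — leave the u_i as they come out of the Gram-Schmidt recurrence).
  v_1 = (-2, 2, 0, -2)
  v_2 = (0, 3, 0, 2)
Orthogonal basis:
  u_1 = (-2, 2, 0, -2)
  u_2 = (1/3, 8/3, 0, 7/3)

Apply the Gram-Schmidt recurrence
  u_1 = v_1
  u_i = v_i − Σ_{j<i} ((v_i · u_j) / (u_j · u_j)) · u_j.

Step by step this gives:
  u_1 = (-2, 2, 0, -2)
  u_2 = (1/3, 8/3, 0, 7/3)

Orthogonality check:
  u_2 · u_1 = 0 (should be 0)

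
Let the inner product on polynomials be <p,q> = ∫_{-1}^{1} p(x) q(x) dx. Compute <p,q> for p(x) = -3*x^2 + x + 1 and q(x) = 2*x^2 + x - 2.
<p,q> = -2/5

Expand the product: p(x)·q(x) = -6*x^4 - x^3 + 9*x^2 - x - 2.
∫_{-1}^{1} of each monomial x^k gives [2/(k+1) if k even, 0 if k odd]. Integrating term-by-term (or equivalently evaluating the antiderivative F(x) = -6*x^5/5 - x^4/4 + 3*x^3 - x^2/2 - 2*x at the endpoints):
  F(1) − F(−1) = -19/20 − (-11/20) = -2/5.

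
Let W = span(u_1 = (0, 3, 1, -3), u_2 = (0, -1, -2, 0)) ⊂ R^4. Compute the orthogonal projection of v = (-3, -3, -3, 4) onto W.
proj_W(v) = (0, -138/35, -177/70, 45/14)

Set up U = [u_1 | ... | u_2] ∈ R^(4×2). The projector onto W = col(U) is P = U (U^T U)^(-1) U^T.
Compute U^T U =
  [19, -5]
  [-5, 5],
and U^T v = (-24, 9).
Solve U^T U · c = U^T v for the coefficients: c = (-15/14, 51/70). The projection is proj_W(v) = U c.
Check: (v - proj_W(v)) · u_1 = 0  (should be 0).
Check: (v - proj_W(v)) · u_2 = 0  (should be 0).
Result: proj_W(v) = (0, -138/35, -177/70, 45/14).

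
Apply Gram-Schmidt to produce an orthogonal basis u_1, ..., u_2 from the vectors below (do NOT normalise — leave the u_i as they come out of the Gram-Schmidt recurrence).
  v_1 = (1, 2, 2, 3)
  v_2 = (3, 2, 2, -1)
Orthogonal basis:
  u_1 = (1, 2, 2, 3)
  u_2 = (23/9, 10/9, 10/9, -7/3)

Apply the Gram-Schmidt recurrence
  u_1 = v_1
  u_i = v_i − Σ_{j<i} ((v_i · u_j) / (u_j · u_j)) · u_j.

Step by step this gives:
  u_1 = (1, 2, 2, 3)
  u_2 = (23/9, 10/9, 10/9, -7/3)

Orthogonality check:
  u_2 · u_1 = 0 (should be 0)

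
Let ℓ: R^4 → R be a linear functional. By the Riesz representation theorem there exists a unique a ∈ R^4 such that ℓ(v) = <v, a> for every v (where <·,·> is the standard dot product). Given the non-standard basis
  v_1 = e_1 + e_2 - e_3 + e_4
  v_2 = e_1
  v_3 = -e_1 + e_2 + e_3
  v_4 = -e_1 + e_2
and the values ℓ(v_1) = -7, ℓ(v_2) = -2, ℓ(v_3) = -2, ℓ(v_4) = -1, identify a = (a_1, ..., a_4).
a = (-2, -3, -1, -3)

Write a = (a_1, ..., a_4) in the standard basis. For each basis vector v_i, ℓ(v_i) = <v_i, a> is a linear equation in the a_j's. Collect the n equations into a matrix system V a = ℓ, where row i of V is v_i (expressed in the standard basis). Since V is invertible (lower-triangular with 1s on the diagonal, up to permutation), solve by back-substitution:
  V =
[[1, 1, -1, 1],
 [1, 0, 0, 0],
 [-1, 1, 1, 0],
 [-1, 1, 0, 0]]
  V a = (-7, -2, -2, -1)
Solving gives a = (-2, -3, -1, -3).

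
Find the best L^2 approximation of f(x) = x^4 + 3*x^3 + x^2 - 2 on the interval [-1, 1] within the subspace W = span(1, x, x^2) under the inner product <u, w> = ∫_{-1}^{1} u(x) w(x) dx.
g(x) = 13*x^2/7 + 9*x/5 - 73/35

The best approximation g ∈ W is the orthogonal projection of f onto W. Writing g = a_0 + a_1 x + a_2 x^2, the coefficients solve the normal equations G · a = b where
  G_{ij} = <φ_i, φ_j> and b_i = <f, φ_i>, with φ_0 = 1, φ_1 = x, φ_2 = x^2.
G =
  [2, 0, 2/3]
  [0, 2/3, 0]
  [2/3, 0, 2/5],
b = (-44/15, 6/5, -68/105).
Solving gives a_0 = -73/35, a_1 = 9/5, a_2 = 13/7, so
  g(x) = 13*x^2/7 + 9*x/5 - 73/35.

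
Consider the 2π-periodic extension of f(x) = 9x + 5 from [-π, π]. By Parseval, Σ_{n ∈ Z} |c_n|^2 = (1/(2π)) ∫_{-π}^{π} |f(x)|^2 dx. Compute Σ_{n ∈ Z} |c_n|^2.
Σ |c_n|^2 = 27π^2 + 25

Expand and integrate term by term over [-π, π]:
  ∫ (9x)^2 dx = 81·(2π^3/3); ∫ 2·9·(5)·x dx = 0 (odd integrand); ∫ 5^2 dx = 25·2π.
So (1/(2π)) ∫_{-π}^{π} (9x + 5)^2 dx = 81π^2/3 + 25 = 27π^2 + 25.
Parseval ⇒ Σ |c_n|^2 = 27π^2 + 25.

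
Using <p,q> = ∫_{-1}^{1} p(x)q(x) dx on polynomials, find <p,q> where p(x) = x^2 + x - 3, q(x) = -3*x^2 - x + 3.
<p,q> = -178/15

Expand the product: p(x)·q(x) = -3*x^4 - 4*x^3 + 11*x^2 + 6*x - 9.
∫_{-1}^{1} of each monomial x^k gives [2/(k+1) if k even, 0 if k odd]. Integrating term-by-term (or equivalently evaluating the antiderivative F(x) = -3*x^5/5 - x^4 + 11*x^3/3 + 3*x^2 - 9*x at the endpoints):
  F(1) − F(−1) = -59/15 − (119/15) = -178/15.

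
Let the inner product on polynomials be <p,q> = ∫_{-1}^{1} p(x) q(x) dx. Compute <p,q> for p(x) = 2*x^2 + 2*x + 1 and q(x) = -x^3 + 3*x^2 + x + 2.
<p,q> = 58/5

Expand the product: p(x)·q(x) = -2*x^5 + 4*x^4 + 7*x^3 + 9*x^2 + 5*x + 2.
∫_{-1}^{1} of each monomial x^k gives [2/(k+1) if k even, 0 if k odd]. Integrating term-by-term (or equivalently evaluating the antiderivative F(x) = -x^6/3 + 4*x^5/5 + 7*x^4/4 + 3*x^3 + 5*x^2/2 + 2*x at the endpoints):
  F(1) − F(−1) = 583/60 − (-113/60) = 58/5.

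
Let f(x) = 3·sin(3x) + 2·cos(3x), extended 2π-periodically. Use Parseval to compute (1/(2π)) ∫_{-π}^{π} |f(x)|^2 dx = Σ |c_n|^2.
Σ |c_n|^2 = 13/2

Expand |f|^2 and use orthogonality of {sin(nx), cos(mx)} on [-π, π]:
  ∫_{-π}^{π} sin(nx)^2 dx = π, ∫ cos(mx)^2 dx = π, and cross terms integrate to 0.
So ∫_{-π}^{π} f(x)^2 dx = 3^2 · π + 2^2 · π = (9 + 4)π.
Divide by 2π: (9 + 4)/2 = 13/2.
By Parseval, this equals Σ |c_n|^2.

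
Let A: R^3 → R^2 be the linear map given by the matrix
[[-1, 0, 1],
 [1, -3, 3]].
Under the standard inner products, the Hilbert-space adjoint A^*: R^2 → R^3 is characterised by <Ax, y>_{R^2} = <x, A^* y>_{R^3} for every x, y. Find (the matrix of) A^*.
A^* = A^T =
[[-1, 1],
 [0, -3],
 [1, 3]]

For real matrices with standard dot products, the defining identity <Ax, y> = <x, A^* y> gives (Ax)^T y = x^T (A^*) y, i.e. x^T A^T y = x^T (A^*) y. Since this holds for all x, y, we must have A^* = A^T. Therefore
A^* =
[[-1, 1],
 [0, -3],
 [1, 3]].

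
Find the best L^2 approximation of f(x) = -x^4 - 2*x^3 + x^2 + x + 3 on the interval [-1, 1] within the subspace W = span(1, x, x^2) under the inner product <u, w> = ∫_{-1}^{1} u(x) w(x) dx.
g(x) = x^2/7 - x/5 + 108/35

The best approximation g ∈ W is the orthogonal projection of f onto W. Writing g = a_0 + a_1 x + a_2 x^2, the coefficients solve the normal equations G · a = b where
  G_{ij} = <φ_i, φ_j> and b_i = <f, φ_i>, with φ_0 = 1, φ_1 = x, φ_2 = x^2.
G =
  [2, 0, 2/3]
  [0, 2/3, 0]
  [2/3, 0, 2/5],
b = (94/15, -2/15, 74/35).
Solving gives a_0 = 108/35, a_1 = -1/5, a_2 = 1/7, so
  g(x) = x^2/7 - x/5 + 108/35.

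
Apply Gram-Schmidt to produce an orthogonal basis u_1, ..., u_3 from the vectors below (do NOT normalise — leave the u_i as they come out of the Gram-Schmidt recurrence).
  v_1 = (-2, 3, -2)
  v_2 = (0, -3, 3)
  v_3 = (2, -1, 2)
Orthogonal basis:
  u_1 = (-2, 3, -2)
  u_2 = (-30/17, -6/17, 21/17)
  u_3 = (4/9, 8/9, 8/9)

Apply the Gram-Schmidt recurrence
  u_1 = v_1
  u_i = v_i − Σ_{j<i} ((v_i · u_j) / (u_j · u_j)) · u_j.

Step by step this gives:
  u_1 = (-2, 3, -2)
  u_2 = (-30/17, -6/17, 21/17)
  u_3 = (4/9, 8/9, 8/9)

Orthogonality check:
  u_2 · u_1 = 0 (should be 0)
  u_3 · u_1 = 0 (should be 0)
  u_3 · u_2 = 0 (should be 0)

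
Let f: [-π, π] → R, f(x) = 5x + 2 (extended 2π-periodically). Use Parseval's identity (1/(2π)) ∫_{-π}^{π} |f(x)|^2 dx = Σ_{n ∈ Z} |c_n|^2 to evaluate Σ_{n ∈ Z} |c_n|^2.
Σ |c_n|^2 = 25π^2/3 + 4

Expand and integrate term by term over [-π, π]:
  ∫ (5x)^2 dx = 25·(2π^3/3); ∫ 2·5·(2)·x dx = 0 (odd integrand); ∫ 2^2 dx = 4·2π.
So (1/(2π)) ∫_{-π}^{π} (5x + 2)^2 dx = 25π^2/3 + 4 = 25π^2/3 + 4.
Parseval ⇒ Σ |c_n|^2 = 25π^2/3 + 4.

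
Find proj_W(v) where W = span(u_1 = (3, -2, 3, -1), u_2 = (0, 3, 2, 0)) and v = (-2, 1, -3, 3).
proj_W(v) = (-60/23, 313/299, -918/299, 20/23)

Set up U = [u_1 | ... | u_2] ∈ R^(4×2). The projector onto W = col(U) is P = U (U^T U)^(-1) U^T.
Compute U^T U =
  [23, 0]
  [0, 13],
and U^T v = (-20, -3).
Solve U^T U · c = U^T v for the coefficients: c = (-20/23, -3/13). The projection is proj_W(v) = U c.
Check: (v - proj_W(v)) · u_1 = 0  (should be 0).
Check: (v - proj_W(v)) · u_2 = 0  (should be 0).
Result: proj_W(v) = (-60/23, 313/299, -918/299, 20/23).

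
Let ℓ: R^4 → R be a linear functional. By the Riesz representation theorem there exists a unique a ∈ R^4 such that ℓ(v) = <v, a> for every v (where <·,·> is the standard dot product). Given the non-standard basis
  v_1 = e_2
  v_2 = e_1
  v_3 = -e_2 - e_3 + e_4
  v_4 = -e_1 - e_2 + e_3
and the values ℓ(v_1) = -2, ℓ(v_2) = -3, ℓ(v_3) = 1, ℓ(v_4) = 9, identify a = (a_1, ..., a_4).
a = (-3, -2, 4, 3)

Write a = (a_1, ..., a_4) in the standard basis. For each basis vector v_i, ℓ(v_i) = <v_i, a> is a linear equation in the a_j's. Collect the n equations into a matrix system V a = ℓ, where row i of V is v_i (expressed in the standard basis). Since V is invertible (lower-triangular with 1s on the diagonal, up to permutation), solve by back-substitution:
  V =
[[0, 1, 0, 0],
 [1, 0, 0, 0],
 [0, -1, -1, 1],
 [-1, -1, 1, 0]]
  V a = (-2, -3, 1, 9)
Solving gives a = (-3, -2, 4, 3).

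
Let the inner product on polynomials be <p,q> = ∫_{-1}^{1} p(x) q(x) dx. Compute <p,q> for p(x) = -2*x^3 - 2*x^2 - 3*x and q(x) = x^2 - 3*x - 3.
<p,q> = 58/5

Expand the product: p(x)·q(x) = -2*x^5 + 4*x^4 + 9*x^3 + 15*x^2 + 9*x.
∫_{-1}^{1} of each monomial x^k gives [2/(k+1) if k even, 0 if k odd]. Integrating term-by-term (or equivalently evaluating the antiderivative F(x) = -x^6/3 + 4*x^5/5 + 9*x^4/4 + 5*x^3 + 9*x^2/2 at the endpoints):
  F(1) − F(−1) = 733/60 − (37/60) = 58/5.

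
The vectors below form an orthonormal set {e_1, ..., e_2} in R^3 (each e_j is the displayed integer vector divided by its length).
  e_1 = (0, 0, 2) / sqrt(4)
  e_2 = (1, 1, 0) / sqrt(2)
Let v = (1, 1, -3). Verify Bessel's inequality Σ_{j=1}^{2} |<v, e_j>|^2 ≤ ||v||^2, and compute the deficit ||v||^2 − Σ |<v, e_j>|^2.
Σ |<v, e_j>|^2 = 11; ||v||^2 = 11; deficit = 0

Write each e_j = u_j / sqrt(<u_j, u_j>) where u_j is the displayed integer vector. Then <v, e_j> = <v, u_j> / sqrt(<u_j, u_j>), so |<v, e_j>|^2 = <v, u_j>^2 / <u_j, u_j>.
Coefficients: <v, e_1> = -6/sqrt(4), <v, e_2> = 2/sqrt(2).
Square and sum: Σ |<v, e_j>|^2 = 11.
Compute ||v||^2 = v·v = 11.
Deficit = 11 − 11 = 0 ≥ 0, confirming Bessel's inequality. (The deficit equals ||v − Σ <v,e_j> e_j||^2, the squared distance from v to span{e_j}.)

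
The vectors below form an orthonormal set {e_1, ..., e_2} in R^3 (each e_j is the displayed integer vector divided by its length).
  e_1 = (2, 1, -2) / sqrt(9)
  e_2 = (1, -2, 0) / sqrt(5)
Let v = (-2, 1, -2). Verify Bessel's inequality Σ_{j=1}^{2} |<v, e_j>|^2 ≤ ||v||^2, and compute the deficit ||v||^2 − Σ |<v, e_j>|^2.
Σ |<v, e_j>|^2 = 149/45; ||v||^2 = 9; deficit = 256/45

Write each e_j = u_j / sqrt(<u_j, u_j>) where u_j is the displayed integer vector. Then <v, e_j> = <v, u_j> / sqrt(<u_j, u_j>), so |<v, e_j>|^2 = <v, u_j>^2 / <u_j, u_j>.
Coefficients: <v, e_1> = 1/sqrt(9), <v, e_2> = -4/sqrt(5).
Square and sum: Σ |<v, e_j>|^2 = 149/45.
Compute ||v||^2 = v·v = 9.
Deficit = 9 − 149/45 = 256/45 ≥ 0, confirming Bessel's inequality. (The deficit equals ||v − Σ <v,e_j> e_j||^2, the squared distance from v to span{e_j}.)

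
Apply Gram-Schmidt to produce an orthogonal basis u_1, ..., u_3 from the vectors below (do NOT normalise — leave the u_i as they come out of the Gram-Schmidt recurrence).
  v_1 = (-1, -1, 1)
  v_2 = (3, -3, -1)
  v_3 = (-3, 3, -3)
Orthogonal basis:
  u_1 = (-1, -1, 1)
  u_2 = (8/3, -10/3, -2/3)
  u_3 = (-12/7, -6/7, -18/7)

Apply the Gram-Schmidt recurrence
  u_1 = v_1
  u_i = v_i − Σ_{j<i} ((v_i · u_j) / (u_j · u_j)) · u_j.

Step by step this gives:
  u_1 = (-1, -1, 1)
  u_2 = (8/3, -10/3, -2/3)
  u_3 = (-12/7, -6/7, -18/7)

Orthogonality check:
  u_2 · u_1 = 0 (should be 0)
  u_3 · u_1 = 0 (should be 0)
  u_3 · u_2 = 0 (should be 0)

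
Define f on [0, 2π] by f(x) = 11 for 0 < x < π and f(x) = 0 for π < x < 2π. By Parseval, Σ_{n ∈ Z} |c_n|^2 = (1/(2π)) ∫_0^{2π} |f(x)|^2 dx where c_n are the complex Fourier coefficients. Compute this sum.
Σ |c_n|^2 = 121/2

Parseval equates the L^2 energy of f (normalised by 1/(2π)) with the ℓ^2 sum of its Fourier coefficients: (1/(2π)) ∫_0^{2π} |f|^2 = Σ |c_n|^2.
Compute the left side: (1/(2π)) [∫_0^π 11^2 dx + ∫_π^{2π} 0^2 dx] = (1/(2π)) · (121π + 0π) = (121 + 0)/2 = 121/2.
So Σ_{n ∈ Z} |c_n|^2 = 121/2.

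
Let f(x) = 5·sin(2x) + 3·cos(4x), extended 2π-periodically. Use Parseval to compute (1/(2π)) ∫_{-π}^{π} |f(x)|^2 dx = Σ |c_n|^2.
Σ |c_n|^2 = 17

Expand |f|^2 and use orthogonality of {sin(nx), cos(mx)} on [-π, π]:
  ∫_{-π}^{π} sin(nx)^2 dx = π, ∫ cos(mx)^2 dx = π, and cross terms integrate to 0.
So ∫_{-π}^{π} f(x)^2 dx = 5^2 · π + 3^2 · π = (25 + 9)π.
Divide by 2π: (25 + 9)/2 = 17.
By Parseval, this equals Σ |c_n|^2.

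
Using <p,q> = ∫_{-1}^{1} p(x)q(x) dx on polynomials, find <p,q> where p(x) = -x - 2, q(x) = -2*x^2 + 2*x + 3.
<p,q> = -32/3

Expand the product: p(x)·q(x) = 2*x^3 + 2*x^2 - 7*x - 6.
∫_{-1}^{1} of each monomial x^k gives [2/(k+1) if k even, 0 if k odd]. Integrating term-by-term (or equivalently evaluating the antiderivative F(x) = x^4/2 + 2*x^3/3 - 7*x^2/2 - 6*x at the endpoints):
  F(1) − F(−1) = -25/3 − (7/3) = -32/3.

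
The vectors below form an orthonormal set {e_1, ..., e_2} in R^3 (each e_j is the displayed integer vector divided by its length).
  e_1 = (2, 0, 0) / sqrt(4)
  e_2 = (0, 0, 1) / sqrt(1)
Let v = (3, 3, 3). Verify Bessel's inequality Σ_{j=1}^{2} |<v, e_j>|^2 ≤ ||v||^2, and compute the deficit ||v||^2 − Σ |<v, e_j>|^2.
Σ |<v, e_j>|^2 = 18; ||v||^2 = 27; deficit = 9

Write each e_j = u_j / sqrt(<u_j, u_j>) where u_j is the displayed integer vector. Then <v, e_j> = <v, u_j> / sqrt(<u_j, u_j>), so |<v, e_j>|^2 = <v, u_j>^2 / <u_j, u_j>.
Coefficients: <v, e_1> = 6/sqrt(4), <v, e_2> = 3/sqrt(1).
Square and sum: Σ |<v, e_j>|^2 = 18.
Compute ||v||^2 = v·v = 27.
Deficit = 27 − 18 = 9 ≥ 0, confirming Bessel's inequality. (The deficit equals ||v − Σ <v,e_j> e_j||^2, the squared distance from v to span{e_j}.)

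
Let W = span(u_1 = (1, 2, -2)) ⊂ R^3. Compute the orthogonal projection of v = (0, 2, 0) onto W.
proj_W(v) = (4/9, 8/9, -8/9)

Set up U = [u_1 | ... | u_1] ∈ R^(3×1). The projector onto W = col(U) is P = U (U^T U)^(-1) U^T.
Compute U^T U =
  [9],
and U^T v = (4).
Solve U^T U · c = U^T v for the coefficients: c = (4/9). The projection is proj_W(v) = U c.
Check: (v - proj_W(v)) · u_1 = 0  (should be 0).
Result: proj_W(v) = (4/9, 8/9, -8/9).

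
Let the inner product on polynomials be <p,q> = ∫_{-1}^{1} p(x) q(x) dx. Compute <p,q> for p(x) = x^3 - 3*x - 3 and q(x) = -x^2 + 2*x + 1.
<p,q> = -36/5

Expand the product: p(x)·q(x) = -x^5 + 2*x^4 + 4*x^3 - 3*x^2 - 9*x - 3.
∫_{-1}^{1} of each monomial x^k gives [2/(k+1) if k even, 0 if k odd]. Integrating term-by-term (or equivalently evaluating the antiderivative F(x) = -x^6/6 + 2*x^5/5 + x^4 - x^3 - 9*x^2/2 - 3*x at the endpoints):
  F(1) − F(−1) = -109/15 − (-1/15) = -36/5.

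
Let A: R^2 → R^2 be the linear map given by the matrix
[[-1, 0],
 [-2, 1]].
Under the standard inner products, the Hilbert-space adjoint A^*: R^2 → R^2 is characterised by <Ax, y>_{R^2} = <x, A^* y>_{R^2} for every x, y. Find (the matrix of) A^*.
A^* = A^T =
[[-1, -2],
 [0, 1]]

For real matrices with standard dot products, the defining identity <Ax, y> = <x, A^* y> gives (Ax)^T y = x^T (A^*) y, i.e. x^T A^T y = x^T (A^*) y. Since this holds for all x, y, we must have A^* = A^T. Therefore
A^* =
[[-1, -2],
 [0, 1]].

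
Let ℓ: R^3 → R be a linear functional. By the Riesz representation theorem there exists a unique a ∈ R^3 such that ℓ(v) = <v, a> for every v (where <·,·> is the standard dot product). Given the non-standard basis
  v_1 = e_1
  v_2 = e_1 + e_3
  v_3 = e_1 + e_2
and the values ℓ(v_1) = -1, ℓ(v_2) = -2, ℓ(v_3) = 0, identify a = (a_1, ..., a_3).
a = (-1, 1, -1)

Write a = (a_1, ..., a_3) in the standard basis. For each basis vector v_i, ℓ(v_i) = <v_i, a> is a linear equation in the a_j's. Collect the n equations into a matrix system V a = ℓ, where row i of V is v_i (expressed in the standard basis). Since V is invertible (lower-triangular with 1s on the diagonal, up to permutation), solve by back-substitution:
  V =
[[1, 0, 0],
 [1, 0, 1],
 [1, 1, 0]]
  V a = (-1, -2, 0)
Solving gives a = (-1, 1, -1).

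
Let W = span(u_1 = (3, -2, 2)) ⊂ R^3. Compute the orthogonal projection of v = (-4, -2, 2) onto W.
proj_W(v) = (-12/17, 8/17, -8/17)

Set up U = [u_1 | ... | u_1] ∈ R^(3×1). The projector onto W = col(U) is P = U (U^T U)^(-1) U^T.
Compute U^T U =
  [17],
and U^T v = (-4).
Solve U^T U · c = U^T v for the coefficients: c = (-4/17). The projection is proj_W(v) = U c.
Check: (v - proj_W(v)) · u_1 = 0  (should be 0).
Result: proj_W(v) = (-12/17, 8/17, -8/17).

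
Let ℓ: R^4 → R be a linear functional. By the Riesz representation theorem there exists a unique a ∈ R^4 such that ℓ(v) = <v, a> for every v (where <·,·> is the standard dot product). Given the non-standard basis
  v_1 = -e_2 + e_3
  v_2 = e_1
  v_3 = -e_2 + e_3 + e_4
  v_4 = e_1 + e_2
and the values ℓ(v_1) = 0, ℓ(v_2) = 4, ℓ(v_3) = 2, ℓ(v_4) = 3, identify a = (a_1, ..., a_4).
a = (4, -1, -1, 2)

Write a = (a_1, ..., a_4) in the standard basis. For each basis vector v_i, ℓ(v_i) = <v_i, a> is a linear equation in the a_j's. Collect the n equations into a matrix system V a = ℓ, where row i of V is v_i (expressed in the standard basis). Since V is invertible (lower-triangular with 1s on the diagonal, up to permutation), solve by back-substitution:
  V =
[[0, -1, 1, 0],
 [1, 0, 0, 0],
 [0, -1, 1, 1],
 [1, 1, 0, 0]]
  V a = (0, 4, 2, 3)
Solving gives a = (4, -1, -1, 2).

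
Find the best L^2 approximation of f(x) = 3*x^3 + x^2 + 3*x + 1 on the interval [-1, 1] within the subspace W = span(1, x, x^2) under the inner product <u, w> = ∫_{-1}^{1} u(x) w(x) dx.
g(x) = x^2 + 24*x/5 + 1

The best approximation g ∈ W is the orthogonal projection of f onto W. Writing g = a_0 + a_1 x + a_2 x^2, the coefficients solve the normal equations G · a = b where
  G_{ij} = <φ_i, φ_j> and b_i = <f, φ_i>, with φ_0 = 1, φ_1 = x, φ_2 = x^2.
G =
  [2, 0, 2/3]
  [0, 2/3, 0]
  [2/3, 0, 2/5],
b = (8/3, 16/5, 16/15).
Solving gives a_0 = 1, a_1 = 24/5, a_2 = 1, so
  g(x) = x^2 + 24*x/5 + 1.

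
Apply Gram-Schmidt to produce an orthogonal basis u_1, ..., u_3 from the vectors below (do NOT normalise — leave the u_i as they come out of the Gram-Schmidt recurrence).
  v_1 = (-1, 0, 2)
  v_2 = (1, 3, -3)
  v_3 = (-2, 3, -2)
Orthogonal basis:
  u_1 = (-1, 0, 2)
  u_2 = (-2/5, 3, -1/5)
  u_3 = (-45/23, -15/46, -45/46)

Apply the Gram-Schmidt recurrence
  u_1 = v_1
  u_i = v_i − Σ_{j<i} ((v_i · u_j) / (u_j · u_j)) · u_j.

Step by step this gives:
  u_1 = (-1, 0, 2)
  u_2 = (-2/5, 3, -1/5)
  u_3 = (-45/23, -15/46, -45/46)

Orthogonality check:
  u_2 · u_1 = 0 (should be 0)
  u_3 · u_1 = 0 (should be 0)
  u_3 · u_2 = 0 (should be 0)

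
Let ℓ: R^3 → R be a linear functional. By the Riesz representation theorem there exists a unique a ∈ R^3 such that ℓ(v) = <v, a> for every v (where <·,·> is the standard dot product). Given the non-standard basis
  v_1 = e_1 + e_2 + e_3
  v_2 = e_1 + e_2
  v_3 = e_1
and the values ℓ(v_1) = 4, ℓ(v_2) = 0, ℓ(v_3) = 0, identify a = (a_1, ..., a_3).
a = (0, 0, 4)

Write a = (a_1, ..., a_3) in the standard basis. For each basis vector v_i, ℓ(v_i) = <v_i, a> is a linear equation in the a_j's. Collect the n equations into a matrix system V a = ℓ, where row i of V is v_i (expressed in the standard basis). Since V is invertible (lower-triangular with 1s on the diagonal, up to permutation), solve by back-substitution:
  V =
[[1, 1, 1],
 [1, 1, 0],
 [1, 0, 0]]
  V a = (4, 0, 0)
Solving gives a = (0, 0, 4).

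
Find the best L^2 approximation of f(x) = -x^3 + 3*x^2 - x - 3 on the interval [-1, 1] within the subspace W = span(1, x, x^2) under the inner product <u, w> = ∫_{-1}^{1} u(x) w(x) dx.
g(x) = 3*x^2 - 8*x/5 - 3

The best approximation g ∈ W is the orthogonal projection of f onto W. Writing g = a_0 + a_1 x + a_2 x^2, the coefficients solve the normal equations G · a = b where
  G_{ij} = <φ_i, φ_j> and b_i = <f, φ_i>, with φ_0 = 1, φ_1 = x, φ_2 = x^2.
G =
  [2, 0, 2/3]
  [0, 2/3, 0]
  [2/3, 0, 2/5],
b = (-4, -16/15, -4/5).
Solving gives a_0 = -3, a_1 = -8/5, a_2 = 3, so
  g(x) = 3*x^2 - 8*x/5 - 3.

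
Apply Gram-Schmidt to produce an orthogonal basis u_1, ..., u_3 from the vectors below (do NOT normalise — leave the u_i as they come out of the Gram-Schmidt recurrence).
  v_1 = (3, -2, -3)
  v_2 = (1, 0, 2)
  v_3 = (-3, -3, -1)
Orthogonal basis:
  u_1 = (3, -2, -3)
  u_2 = (31/22, -3/11, 35/22)
  u_3 = (-148/101, -333/101, 74/101)

Apply the Gram-Schmidt recurrence
  u_1 = v_1
  u_i = v_i − Σ_{j<i} ((v_i · u_j) / (u_j · u_j)) · u_j.

Step by step this gives:
  u_1 = (3, -2, -3)
  u_2 = (31/22, -3/11, 35/22)
  u_3 = (-148/101, -333/101, 74/101)

Orthogonality check:
  u_2 · u_1 = 0 (should be 0)
  u_3 · u_1 = 0 (should be 0)
  u_3 · u_2 = 0 (should be 0)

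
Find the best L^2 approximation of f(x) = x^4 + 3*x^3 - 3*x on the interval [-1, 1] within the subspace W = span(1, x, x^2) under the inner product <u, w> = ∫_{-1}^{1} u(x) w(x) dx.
g(x) = 6*x^2/7 - 6*x/5 - 3/35

The best approximation g ∈ W is the orthogonal projection of f onto W. Writing g = a_0 + a_1 x + a_2 x^2, the coefficients solve the normal equations G · a = b where
  G_{ij} = <φ_i, φ_j> and b_i = <f, φ_i>, with φ_0 = 1, φ_1 = x, φ_2 = x^2.
G =
  [2, 0, 2/3]
  [0, 2/3, 0]
  [2/3, 0, 2/5],
b = (2/5, -4/5, 2/7).
Solving gives a_0 = -3/35, a_1 = -6/5, a_2 = 6/7, so
  g(x) = 6*x^2/7 - 6*x/5 - 3/35.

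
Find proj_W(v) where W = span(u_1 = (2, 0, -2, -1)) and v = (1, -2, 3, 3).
proj_W(v) = (-14/9, 0, 14/9, 7/9)

Set up U = [u_1 | ... | u_1] ∈ R^(4×1). The projector onto W = col(U) is P = U (U^T U)^(-1) U^T.
Compute U^T U =
  [9],
and U^T v = (-7).
Solve U^T U · c = U^T v for the coefficients: c = (-7/9). The projection is proj_W(v) = U c.
Check: (v - proj_W(v)) · u_1 = 0  (should be 0).
Result: proj_W(v) = (-14/9, 0, 14/9, 7/9).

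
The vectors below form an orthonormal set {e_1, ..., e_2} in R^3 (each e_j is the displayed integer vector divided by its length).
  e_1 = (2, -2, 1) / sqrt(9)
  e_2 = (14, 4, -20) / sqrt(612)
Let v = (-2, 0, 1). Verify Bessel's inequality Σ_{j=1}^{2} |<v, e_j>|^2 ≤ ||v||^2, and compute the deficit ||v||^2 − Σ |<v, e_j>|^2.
Σ |<v, e_j>|^2 = 81/17; ||v||^2 = 5; deficit = 4/17

Write each e_j = u_j / sqrt(<u_j, u_j>) where u_j is the displayed integer vector. Then <v, e_j> = <v, u_j> / sqrt(<u_j, u_j>), so |<v, e_j>|^2 = <v, u_j>^2 / <u_j, u_j>.
Coefficients: <v, e_1> = -3/sqrt(9), <v, e_2> = -48/sqrt(612).
Square and sum: Σ |<v, e_j>|^2 = 81/17.
Compute ||v||^2 = v·v = 5.
Deficit = 5 − 81/17 = 4/17 ≥ 0, confirming Bessel's inequality. (The deficit equals ||v − Σ <v,e_j> e_j||^2, the squared distance from v to span{e_j}.)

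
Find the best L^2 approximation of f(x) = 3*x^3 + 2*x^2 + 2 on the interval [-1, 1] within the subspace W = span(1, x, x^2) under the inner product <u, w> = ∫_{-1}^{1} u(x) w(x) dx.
g(x) = 2*x^2 + 9*x/5 + 2

The best approximation g ∈ W is the orthogonal projection of f onto W. Writing g = a_0 + a_1 x + a_2 x^2, the coefficients solve the normal equations G · a = b where
  G_{ij} = <φ_i, φ_j> and b_i = <f, φ_i>, with φ_0 = 1, φ_1 = x, φ_2 = x^2.
G =
  [2, 0, 2/3]
  [0, 2/3, 0]
  [2/3, 0, 2/5],
b = (16/3, 6/5, 32/15).
Solving gives a_0 = 2, a_1 = 9/5, a_2 = 2, so
  g(x) = 2*x^2 + 9*x/5 + 2.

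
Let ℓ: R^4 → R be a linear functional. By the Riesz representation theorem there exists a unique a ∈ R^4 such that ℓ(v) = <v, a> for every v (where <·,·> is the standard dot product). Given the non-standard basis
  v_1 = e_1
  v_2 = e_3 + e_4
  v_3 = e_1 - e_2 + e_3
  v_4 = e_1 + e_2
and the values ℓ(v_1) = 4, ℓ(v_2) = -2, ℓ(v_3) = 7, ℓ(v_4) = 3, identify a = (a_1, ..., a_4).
a = (4, -1, 2, -4)

Write a = (a_1, ..., a_4) in the standard basis. For each basis vector v_i, ℓ(v_i) = <v_i, a> is a linear equation in the a_j's. Collect the n equations into a matrix system V a = ℓ, where row i of V is v_i (expressed in the standard basis). Since V is invertible (lower-triangular with 1s on the diagonal, up to permutation), solve by back-substitution:
  V =
[[1, 0, 0, 0],
 [0, 0, 1, 1],
 [1, -1, 1, 0],
 [1, 1, 0, 0]]
  V a = (4, -2, 7, 3)
Solving gives a = (4, -1, 2, -4).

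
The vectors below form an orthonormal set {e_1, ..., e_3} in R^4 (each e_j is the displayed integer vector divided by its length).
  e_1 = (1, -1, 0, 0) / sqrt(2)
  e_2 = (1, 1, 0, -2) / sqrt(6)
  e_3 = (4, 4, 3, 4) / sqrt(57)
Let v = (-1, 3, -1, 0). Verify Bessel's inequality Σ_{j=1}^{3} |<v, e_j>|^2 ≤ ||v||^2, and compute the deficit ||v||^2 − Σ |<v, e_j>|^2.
Σ |<v, e_j>|^2 = 173/19; ||v||^2 = 11; deficit = 36/19

Write each e_j = u_j / sqrt(<u_j, u_j>) where u_j is the displayed integer vector. Then <v, e_j> = <v, u_j> / sqrt(<u_j, u_j>), so |<v, e_j>|^2 = <v, u_j>^2 / <u_j, u_j>.
Coefficients: <v, e_1> = -4/sqrt(2), <v, e_2> = 2/sqrt(6), <v, e_3> = 5/sqrt(57).
Square and sum: Σ |<v, e_j>|^2 = 173/19.
Compute ||v||^2 = v·v = 11.
Deficit = 11 − 173/19 = 36/19 ≥ 0, confirming Bessel's inequality. (The deficit equals ||v − Σ <v,e_j> e_j||^2, the squared distance from v to span{e_j}.)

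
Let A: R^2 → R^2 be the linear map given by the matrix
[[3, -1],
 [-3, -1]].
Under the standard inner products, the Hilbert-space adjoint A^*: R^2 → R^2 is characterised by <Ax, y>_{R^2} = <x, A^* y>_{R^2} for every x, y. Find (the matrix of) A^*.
A^* = A^T =
[[3, -3],
 [-1, -1]]

For real matrices with standard dot products, the defining identity <Ax, y> = <x, A^* y> gives (Ax)^T y = x^T (A^*) y, i.e. x^T A^T y = x^T (A^*) y. Since this holds for all x, y, we must have A^* = A^T. Therefore
A^* =
[[3, -3],
 [-1, -1]].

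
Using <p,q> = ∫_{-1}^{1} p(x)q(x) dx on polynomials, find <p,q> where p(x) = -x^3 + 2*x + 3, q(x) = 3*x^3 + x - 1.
<p,q> = -74/21

Expand the product: p(x)·q(x) = -3*x^6 + 5*x^4 + 10*x^3 + 2*x^2 + x - 3.
∫_{-1}^{1} of each monomial x^k gives [2/(k+1) if k even, 0 if k odd]. Integrating term-by-term (or equivalently evaluating the antiderivative F(x) = -3*x^7/7 + x^5 + 5*x^4/2 + 2*x^3/3 + x^2/2 - 3*x at the endpoints):
  F(1) − F(−1) = 26/21 − (100/21) = -74/21.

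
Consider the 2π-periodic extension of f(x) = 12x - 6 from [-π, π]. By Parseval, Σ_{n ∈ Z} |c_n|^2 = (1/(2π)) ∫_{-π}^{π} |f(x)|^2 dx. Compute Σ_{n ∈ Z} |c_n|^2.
Σ |c_n|^2 = 48π^2 + 36

Expand and integrate term by term over [-π, π]:
  ∫ (12x)^2 dx = 144·(2π^3/3); ∫ 2·12·(-6)·x dx = 0 (odd integrand); ∫ (-6)^2 dx = 36·2π.
So (1/(2π)) ∫_{-π}^{π} (12x - 6)^2 dx = 144π^2/3 + 36 = 48π^2 + 36.
Parseval ⇒ Σ |c_n|^2 = 48π^2 + 36.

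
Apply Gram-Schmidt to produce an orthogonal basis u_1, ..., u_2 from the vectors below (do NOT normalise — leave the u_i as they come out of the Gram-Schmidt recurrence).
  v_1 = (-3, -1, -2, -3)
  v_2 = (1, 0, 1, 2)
Orthogonal basis:
  u_1 = (-3, -1, -2, -3)
  u_2 = (-10/23, -11/23, 1/23, 13/23)

Apply the Gram-Schmidt recurrence
  u_1 = v_1
  u_i = v_i − Σ_{j<i} ((v_i · u_j) / (u_j · u_j)) · u_j.

Step by step this gives:
  u_1 = (-3, -1, -2, -3)
  u_2 = (-10/23, -11/23, 1/23, 13/23)

Orthogonality check:
  u_2 · u_1 = 0 (should be 0)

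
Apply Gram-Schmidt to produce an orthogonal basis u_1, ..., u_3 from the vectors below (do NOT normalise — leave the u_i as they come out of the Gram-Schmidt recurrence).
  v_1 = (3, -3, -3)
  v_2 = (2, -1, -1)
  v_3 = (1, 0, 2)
Orthogonal basis:
  u_1 = (3, -3, -3)
  u_2 = (2/3, 1/3, 1/3)
  u_3 = (0, -1, 1)

Apply the Gram-Schmidt recurrence
  u_1 = v_1
  u_i = v_i − Σ_{j<i} ((v_i · u_j) / (u_j · u_j)) · u_j.

Step by step this gives:
  u_1 = (3, -3, -3)
  u_2 = (2/3, 1/3, 1/3)
  u_3 = (0, -1, 1)

Orthogonality check:
  u_2 · u_1 = 0 (should be 0)
  u_3 · u_1 = 0 (should be 0)
  u_3 · u_2 = 0 (should be 0)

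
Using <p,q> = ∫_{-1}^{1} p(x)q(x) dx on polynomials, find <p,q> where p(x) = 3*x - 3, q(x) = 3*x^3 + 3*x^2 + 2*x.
<p,q> = 8/5

Expand the product: p(x)·q(x) = 9*x^4 - 3*x^2 - 6*x.
∫_{-1}^{1} of each monomial x^k gives [2/(k+1) if k even, 0 if k odd]. Integrating term-by-term (or equivalently evaluating the antiderivative F(x) = 9*x^5/5 - x^3 - 3*x^2 at the endpoints):
  F(1) − F(−1) = -11/5 − (-19/5) = 8/5.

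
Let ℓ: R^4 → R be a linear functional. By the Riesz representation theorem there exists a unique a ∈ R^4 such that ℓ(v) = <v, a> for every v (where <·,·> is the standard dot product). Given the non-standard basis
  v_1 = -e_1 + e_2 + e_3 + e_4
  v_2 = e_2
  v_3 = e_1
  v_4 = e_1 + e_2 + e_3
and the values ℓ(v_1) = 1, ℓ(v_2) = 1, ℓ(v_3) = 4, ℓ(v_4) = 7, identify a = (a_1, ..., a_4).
a = (4, 1, 2, 2)

Write a = (a_1, ..., a_4) in the standard basis. For each basis vector v_i, ℓ(v_i) = <v_i, a> is a linear equation in the a_j's. Collect the n equations into a matrix system V a = ℓ, where row i of V is v_i (expressed in the standard basis). Since V is invertible (lower-triangular with 1s on the diagonal, up to permutation), solve by back-substitution:
  V =
[[-1, 1, 1, 1],
 [0, 1, 0, 0],
 [1, 0, 0, 0],
 [1, 1, 1, 0]]
  V a = (1, 1, 4, 7)
Solving gives a = (4, 1, 2, 2).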